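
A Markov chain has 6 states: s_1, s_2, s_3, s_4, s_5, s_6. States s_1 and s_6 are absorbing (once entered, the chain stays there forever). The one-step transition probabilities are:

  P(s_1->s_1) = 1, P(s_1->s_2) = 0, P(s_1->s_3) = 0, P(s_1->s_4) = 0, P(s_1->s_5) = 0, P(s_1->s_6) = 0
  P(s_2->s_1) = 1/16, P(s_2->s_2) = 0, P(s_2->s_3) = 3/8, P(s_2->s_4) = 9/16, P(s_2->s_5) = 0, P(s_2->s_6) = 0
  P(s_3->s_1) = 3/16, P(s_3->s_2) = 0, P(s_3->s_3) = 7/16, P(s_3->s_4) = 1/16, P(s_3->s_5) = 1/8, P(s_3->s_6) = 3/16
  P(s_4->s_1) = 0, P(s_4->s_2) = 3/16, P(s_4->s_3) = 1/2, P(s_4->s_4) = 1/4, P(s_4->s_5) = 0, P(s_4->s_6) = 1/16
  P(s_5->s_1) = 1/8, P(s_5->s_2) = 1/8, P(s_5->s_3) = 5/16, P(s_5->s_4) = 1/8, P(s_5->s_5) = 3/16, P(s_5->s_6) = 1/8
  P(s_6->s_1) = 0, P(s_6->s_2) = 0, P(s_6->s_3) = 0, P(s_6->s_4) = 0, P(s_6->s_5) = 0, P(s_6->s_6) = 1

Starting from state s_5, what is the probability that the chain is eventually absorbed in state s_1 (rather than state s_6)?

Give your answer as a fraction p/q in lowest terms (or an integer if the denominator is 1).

Answer: 7162/14597

Derivation:
Let a_i = P(absorbed in s_1 | start in state i).
Boundary conditions: a_s_1 = 1, a_s_6 = 0.
For each transient state i, a_i = sum_j P(i->j) * a_j:
  a_s_2 = 1/16*a_s_1 + 0*a_s_2 + 3/8*a_s_3 + 9/16*a_s_4 + 0*a_s_5 + 0*a_s_6
  a_s_3 = 3/16*a_s_1 + 0*a_s_2 + 7/16*a_s_3 + 1/16*a_s_4 + 1/8*a_s_5 + 3/16*a_s_6
  a_s_4 = 0*a_s_1 + 3/16*a_s_2 + 1/2*a_s_3 + 1/4*a_s_4 + 0*a_s_5 + 1/16*a_s_6
  a_s_5 = 1/8*a_s_1 + 1/8*a_s_2 + 5/16*a_s_3 + 1/8*a_s_4 + 3/16*a_s_5 + 1/8*a_s_6

Substituting a_s_1 = 1 and a_s_6 = 0, rearrange to (I - Q) a = r where r[i] = P(i -> s_1):
  [1, -3/8, -9/16, 0] . (a_s_2, a_s_3, a_s_4, a_s_5) = 1/16
  [0, 9/16, -1/16, -1/8] . (a_s_2, a_s_3, a_s_4, a_s_5) = 3/16
  [-3/16, -1/2, 3/4, 0] . (a_s_2, a_s_3, a_s_4, a_s_5) = 0
  [-1/8, -5/16, -1/8, 13/16] . (a_s_2, a_s_3, a_s_4, a_s_5) = 1/8

Solving yields:
  a_s_2 = 7340/14597
  a_s_3 = 654/1327
  a_s_4 = 6631/14597
  a_s_5 = 7162/14597

Starting state is s_5, so the absorption probability is a_s_5 = 7162/14597.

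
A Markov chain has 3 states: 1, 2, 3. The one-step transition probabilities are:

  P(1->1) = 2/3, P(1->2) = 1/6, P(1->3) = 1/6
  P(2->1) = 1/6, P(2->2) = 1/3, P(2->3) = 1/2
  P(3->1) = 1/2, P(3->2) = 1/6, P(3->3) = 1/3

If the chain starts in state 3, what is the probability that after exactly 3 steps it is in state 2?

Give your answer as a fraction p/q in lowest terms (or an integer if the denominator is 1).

Computing P^3 by repeated multiplication:
P^1 =
  1: [2/3, 1/6, 1/6]
  2: [1/6, 1/3, 1/2]
  3: [1/2, 1/6, 1/3]
P^2 =
  1: [5/9, 7/36, 1/4]
  2: [5/12, 2/9, 13/36]
  3: [19/36, 7/36, 5/18]
P^3 =
  1: [19/36, 43/216, 59/216]
  2: [107/216, 11/54, 65/216]
  3: [113/216, 43/216, 5/18]

(P^3)[3 -> 2] = 43/216

Answer: 43/216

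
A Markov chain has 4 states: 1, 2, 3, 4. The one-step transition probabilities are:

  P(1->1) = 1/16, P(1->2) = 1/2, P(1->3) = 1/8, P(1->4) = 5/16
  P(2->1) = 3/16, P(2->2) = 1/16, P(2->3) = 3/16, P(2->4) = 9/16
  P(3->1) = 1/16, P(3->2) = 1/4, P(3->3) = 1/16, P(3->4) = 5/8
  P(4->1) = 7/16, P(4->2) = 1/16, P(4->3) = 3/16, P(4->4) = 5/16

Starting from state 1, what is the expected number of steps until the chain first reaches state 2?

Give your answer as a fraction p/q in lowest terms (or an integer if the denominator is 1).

Answer: 1424/441

Derivation:
Let h_i = expected steps to first reach 2 from state i.
Boundary: h_2 = 0.
First-step equations for the other states:
  h_1 = 1 + 1/16*h_1 + 1/2*h_2 + 1/8*h_3 + 5/16*h_4
  h_3 = 1 + 1/16*h_1 + 1/4*h_2 + 1/16*h_3 + 5/8*h_4
  h_4 = 1 + 7/16*h_1 + 1/16*h_2 + 3/16*h_3 + 5/16*h_4

Substituting h_2 = 0 and rearranging gives the linear system (I - Q) h = 1:
  [15/16, -1/8, -5/16] . (h_1, h_3, h_4) = 1
  [-1/16, 15/16, -5/8] . (h_1, h_3, h_4) = 1
  [-7/16, -3/16, 11/16] . (h_1, h_3, h_4) = 1

Solving yields:
  h_1 = 1424/441
  h_3 = 1952/441
  h_4 = 2080/441

Starting state is 1, so the expected hitting time is h_1 = 1424/441.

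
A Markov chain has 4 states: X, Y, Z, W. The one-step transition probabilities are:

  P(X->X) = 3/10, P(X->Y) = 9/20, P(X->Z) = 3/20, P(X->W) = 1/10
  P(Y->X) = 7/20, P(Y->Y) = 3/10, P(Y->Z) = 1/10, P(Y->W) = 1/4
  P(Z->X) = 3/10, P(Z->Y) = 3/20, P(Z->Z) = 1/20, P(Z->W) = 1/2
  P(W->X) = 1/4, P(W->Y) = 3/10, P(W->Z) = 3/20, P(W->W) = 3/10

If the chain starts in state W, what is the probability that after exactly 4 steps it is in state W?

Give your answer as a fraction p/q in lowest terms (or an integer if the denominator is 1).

Computing P^4 by repeated multiplication:
P^1 =
  X: [3/10, 9/20, 3/20, 1/10]
  Y: [7/20, 3/10, 1/10, 1/4]
  Z: [3/10, 3/20, 1/20, 1/2]
  W: [1/4, 3/10, 3/20, 3/10]
P^2 =
  X: [127/400, 129/400, 9/80, 99/400]
  Y: [121/400, 27/80, 1/8, 47/200]
  Z: [113/400, 27/80, 11/80, 97/400]
  W: [3/10, 63/200, 3/25, 53/200]
P^3 =
  X: [243/800, 1323/4000, 981/8000, 1943/8000]
  Y: [2441/8000, 2613/8000, 193/1600, 1981/8000]
  Z: [1219/4000, 1287/4000, 191/1600, 2033/8000]
  W: [121/400, 327/1000, 489/4000, 993/4000]
P^4 =
  X: [48703/160000, 52347/160000, 303/2500, 19779/80000]
  Y: [6079/20000, 13107/40000, 19457/160000, 39483/160000]
  Z: [48541/160000, 52449/160000, 4879/40000, 19747/80000]
  W: [4863/16000, 26163/80000, 4857/40000, 619/2500]

(P^4)[W -> W] = 619/2500

Answer: 619/2500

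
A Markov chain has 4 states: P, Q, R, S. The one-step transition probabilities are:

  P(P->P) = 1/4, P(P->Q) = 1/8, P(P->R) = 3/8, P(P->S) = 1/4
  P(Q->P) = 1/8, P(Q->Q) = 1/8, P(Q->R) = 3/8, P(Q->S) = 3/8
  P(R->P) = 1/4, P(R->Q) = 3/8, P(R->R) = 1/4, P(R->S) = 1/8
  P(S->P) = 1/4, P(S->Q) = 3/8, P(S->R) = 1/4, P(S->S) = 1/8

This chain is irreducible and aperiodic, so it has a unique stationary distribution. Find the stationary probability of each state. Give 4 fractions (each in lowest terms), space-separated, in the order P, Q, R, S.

The stationary distribution satisfies pi = pi * P, i.e.:
  pi_P = 1/4*pi_P + 1/8*pi_Q + 1/4*pi_R + 1/4*pi_S
  pi_Q = 1/8*pi_P + 1/8*pi_Q + 3/8*pi_R + 3/8*pi_S
  pi_R = 3/8*pi_P + 3/8*pi_Q + 1/4*pi_R + 1/4*pi_S
  pi_S = 1/4*pi_P + 3/8*pi_Q + 1/8*pi_R + 1/8*pi_S
with normalization: pi_P + pi_Q + pi_R + pi_S = 1.

Using the first 3 balance equations plus normalization, the linear system A*pi = b is:
  [-3/4, 1/8, 1/4, 1/4] . pi = 0
  [1/8, -7/8, 3/8, 3/8] . pi = 0
  [3/8, 3/8, -3/4, 1/4] . pi = 0
  [1, 1, 1, 1] . pi = 1

Solving yields:
  pi_P = 17/78
  pi_Q = 10/39
  pi_R = 193/624
  pi_S = 45/208

Verification (pi * P):
  17/78*1/4 + 10/39*1/8 + 193/624*1/4 + 45/208*1/4 = 17/78 = pi_P  (ok)
  17/78*1/8 + 10/39*1/8 + 193/624*3/8 + 45/208*3/8 = 10/39 = pi_Q  (ok)
  17/78*3/8 + 10/39*3/8 + 193/624*1/4 + 45/208*1/4 = 193/624 = pi_R  (ok)
  17/78*1/4 + 10/39*3/8 + 193/624*1/8 + 45/208*1/8 = 45/208 = pi_S  (ok)

Answer: 17/78 10/39 193/624 45/208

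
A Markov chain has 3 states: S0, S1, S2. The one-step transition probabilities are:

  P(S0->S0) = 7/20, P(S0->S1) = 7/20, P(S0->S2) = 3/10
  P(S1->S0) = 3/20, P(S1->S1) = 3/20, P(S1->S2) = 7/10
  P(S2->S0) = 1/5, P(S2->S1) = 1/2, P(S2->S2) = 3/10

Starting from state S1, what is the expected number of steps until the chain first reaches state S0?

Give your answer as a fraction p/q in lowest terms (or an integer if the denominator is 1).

Let h_i = expected steps to first reach S0 from state i.
Boundary: h_S0 = 0.
First-step equations for the other states:
  h_S1 = 1 + 3/20*h_S0 + 3/20*h_S1 + 7/10*h_S2
  h_S2 = 1 + 1/5*h_S0 + 1/2*h_S1 + 3/10*h_S2

Substituting h_S0 = 0 and rearranging gives the linear system (I - Q) h = 1:
  [17/20, -7/10] . (h_S1, h_S2) = 1
  [-1/2, 7/10] . (h_S1, h_S2) = 1

Solving yields:
  h_S1 = 40/7
  h_S2 = 270/49

Starting state is S1, so the expected hitting time is h_S1 = 40/7.

Answer: 40/7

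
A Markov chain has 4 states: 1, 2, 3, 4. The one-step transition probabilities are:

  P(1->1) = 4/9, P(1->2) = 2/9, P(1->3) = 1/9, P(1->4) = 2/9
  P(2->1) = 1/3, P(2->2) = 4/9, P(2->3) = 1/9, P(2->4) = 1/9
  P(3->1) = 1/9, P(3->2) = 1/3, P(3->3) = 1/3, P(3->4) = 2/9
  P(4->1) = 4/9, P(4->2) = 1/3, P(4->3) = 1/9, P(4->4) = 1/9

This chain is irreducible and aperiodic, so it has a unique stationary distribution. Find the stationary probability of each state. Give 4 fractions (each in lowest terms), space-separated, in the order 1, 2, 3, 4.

Answer: 179/497 164/497 1/7 83/497

Derivation:
The stationary distribution satisfies pi = pi * P, i.e.:
  pi_1 = 4/9*pi_1 + 1/3*pi_2 + 1/9*pi_3 + 4/9*pi_4
  pi_2 = 2/9*pi_1 + 4/9*pi_2 + 1/3*pi_3 + 1/3*pi_4
  pi_3 = 1/9*pi_1 + 1/9*pi_2 + 1/3*pi_3 + 1/9*pi_4
  pi_4 = 2/9*pi_1 + 1/9*pi_2 + 2/9*pi_3 + 1/9*pi_4
with normalization: pi_1 + pi_2 + pi_3 + pi_4 = 1.

Using the first 3 balance equations plus normalization, the linear system A*pi = b is:
  [-5/9, 1/3, 1/9, 4/9] . pi = 0
  [2/9, -5/9, 1/3, 1/3] . pi = 0
  [1/9, 1/9, -2/3, 1/9] . pi = 0
  [1, 1, 1, 1] . pi = 1

Solving yields:
  pi_1 = 179/497
  pi_2 = 164/497
  pi_3 = 1/7
  pi_4 = 83/497

Verification (pi * P):
  179/497*4/9 + 164/497*1/3 + 1/7*1/9 + 83/497*4/9 = 179/497 = pi_1  (ok)
  179/497*2/9 + 164/497*4/9 + 1/7*1/3 + 83/497*1/3 = 164/497 = pi_2  (ok)
  179/497*1/9 + 164/497*1/9 + 1/7*1/3 + 83/497*1/9 = 1/7 = pi_3  (ok)
  179/497*2/9 + 164/497*1/9 + 1/7*2/9 + 83/497*1/9 = 83/497 = pi_4  (ok)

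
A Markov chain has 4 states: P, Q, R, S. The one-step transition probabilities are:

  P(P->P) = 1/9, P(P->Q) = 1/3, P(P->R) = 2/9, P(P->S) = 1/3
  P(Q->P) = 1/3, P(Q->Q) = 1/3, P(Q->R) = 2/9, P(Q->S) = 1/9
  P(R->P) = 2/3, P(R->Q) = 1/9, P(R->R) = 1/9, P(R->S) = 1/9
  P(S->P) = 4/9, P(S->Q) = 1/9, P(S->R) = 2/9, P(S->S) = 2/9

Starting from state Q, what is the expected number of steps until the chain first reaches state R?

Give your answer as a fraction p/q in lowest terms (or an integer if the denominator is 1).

Let h_i = expected steps to first reach R from state i.
Boundary: h_R = 0.
First-step equations for the other states:
  h_P = 1 + 1/9*h_P + 1/3*h_Q + 2/9*h_R + 1/3*h_S
  h_Q = 1 + 1/3*h_P + 1/3*h_Q + 2/9*h_R + 1/9*h_S
  h_S = 1 + 4/9*h_P + 1/9*h_Q + 2/9*h_R + 2/9*h_S

Substituting h_R = 0 and rearranging gives the linear system (I - Q) h = 1:
  [8/9, -1/3, -1/3] . (h_P, h_Q, h_S) = 1
  [-1/3, 2/3, -1/9] . (h_P, h_Q, h_S) = 1
  [-4/9, -1/9, 7/9] . (h_P, h_Q, h_S) = 1

Solving yields:
  h_P = 9/2
  h_Q = 9/2
  h_S = 9/2

Starting state is Q, so the expected hitting time is h_Q = 9/2.

Answer: 9/2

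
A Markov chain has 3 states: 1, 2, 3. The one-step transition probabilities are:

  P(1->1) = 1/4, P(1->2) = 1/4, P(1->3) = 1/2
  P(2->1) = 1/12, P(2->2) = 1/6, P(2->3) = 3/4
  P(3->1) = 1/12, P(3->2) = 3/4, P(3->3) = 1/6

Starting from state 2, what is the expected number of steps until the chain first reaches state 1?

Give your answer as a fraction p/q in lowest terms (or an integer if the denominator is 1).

Let h_i = expected steps to first reach 1 from state i.
Boundary: h_1 = 0.
First-step equations for the other states:
  h_2 = 1 + 1/12*h_1 + 1/6*h_2 + 3/4*h_3
  h_3 = 1 + 1/12*h_1 + 3/4*h_2 + 1/6*h_3

Substituting h_1 = 0 and rearranging gives the linear system (I - Q) h = 1:
  [5/6, -3/4] . (h_2, h_3) = 1
  [-3/4, 5/6] . (h_2, h_3) = 1

Solving yields:
  h_2 = 12
  h_3 = 12

Starting state is 2, so the expected hitting time is h_2 = 12.

Answer: 12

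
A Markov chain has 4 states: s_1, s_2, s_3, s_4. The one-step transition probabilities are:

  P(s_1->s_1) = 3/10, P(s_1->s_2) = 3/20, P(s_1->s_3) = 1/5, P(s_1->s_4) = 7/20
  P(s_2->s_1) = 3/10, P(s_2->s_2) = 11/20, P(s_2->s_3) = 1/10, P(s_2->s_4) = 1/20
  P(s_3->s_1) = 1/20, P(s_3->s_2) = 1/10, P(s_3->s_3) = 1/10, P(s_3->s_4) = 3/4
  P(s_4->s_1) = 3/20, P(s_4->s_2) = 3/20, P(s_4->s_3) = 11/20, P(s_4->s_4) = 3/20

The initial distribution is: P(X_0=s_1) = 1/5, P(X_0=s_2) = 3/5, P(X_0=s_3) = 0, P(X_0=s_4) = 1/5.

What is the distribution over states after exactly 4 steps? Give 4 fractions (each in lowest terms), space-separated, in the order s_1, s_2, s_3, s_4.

Propagating the distribution step by step (d_{t+1} = d_t * P):
d_0 = (s_1=1/5, s_2=3/5, s_3=0, s_4=1/5)
  d_1[s_1] = 1/5*3/10 + 3/5*3/10 + 0*1/20 + 1/5*3/20 = 27/100
  d_1[s_2] = 1/5*3/20 + 3/5*11/20 + 0*1/10 + 1/5*3/20 = 39/100
  d_1[s_3] = 1/5*1/5 + 3/5*1/10 + 0*1/10 + 1/5*11/20 = 21/100
  d_1[s_4] = 1/5*7/20 + 3/5*1/20 + 0*3/4 + 1/5*3/20 = 13/100
d_1 = (s_1=27/100, s_2=39/100, s_3=21/100, s_4=13/100)
  d_2[s_1] = 27/100*3/10 + 39/100*3/10 + 21/100*1/20 + 13/100*3/20 = 57/250
  d_2[s_2] = 27/100*3/20 + 39/100*11/20 + 21/100*1/10 + 13/100*3/20 = 591/2000
  d_2[s_3] = 27/100*1/5 + 39/100*1/10 + 21/100*1/10 + 13/100*11/20 = 371/2000
  d_2[s_4] = 27/100*7/20 + 39/100*1/20 + 21/100*3/4 + 13/100*3/20 = 291/1000
d_2 = (s_1=57/250, s_2=591/2000, s_3=371/2000, s_4=291/1000)
  d_3[s_1] = 57/250*3/10 + 591/2000*3/10 + 371/2000*1/20 + 291/1000*3/20 = 8399/40000
  d_3[s_2] = 57/250*3/20 + 591/2000*11/20 + 371/2000*1/10 + 291/1000*3/20 = 10357/40000
  d_3[s_3] = 57/250*1/5 + 591/2000*1/10 + 371/2000*1/10 + 291/1000*11/20 = 203/800
  d_3[s_4] = 57/250*7/20 + 591/2000*1/20 + 371/2000*3/4 + 291/1000*3/20 = 5547/20000
d_3 = (s_1=8399/40000, s_2=10357/40000, s_3=203/800, s_4=5547/20000)
  d_4[s_1] = 8399/40000*3/10 + 10357/40000*3/10 + 203/800*1/20 + 5547/20000*3/20 = 2437/12500
  d_4[s_2] = 8399/40000*3/20 + 10357/40000*11/20 + 203/800*1/10 + 5547/20000*3/20 = 96353/400000
  d_4[s_3] = 8399/40000*1/5 + 10357/40000*1/10 + 203/800*1/10 + 5547/20000*11/20 = 49161/200000
  d_4[s_4] = 8399/40000*7/20 + 10357/40000*1/20 + 203/800*3/4 + 5547/20000*3/20 = 127341/400000
d_4 = (s_1=2437/12500, s_2=96353/400000, s_3=49161/200000, s_4=127341/400000)

Answer: 2437/12500 96353/400000 49161/200000 127341/400000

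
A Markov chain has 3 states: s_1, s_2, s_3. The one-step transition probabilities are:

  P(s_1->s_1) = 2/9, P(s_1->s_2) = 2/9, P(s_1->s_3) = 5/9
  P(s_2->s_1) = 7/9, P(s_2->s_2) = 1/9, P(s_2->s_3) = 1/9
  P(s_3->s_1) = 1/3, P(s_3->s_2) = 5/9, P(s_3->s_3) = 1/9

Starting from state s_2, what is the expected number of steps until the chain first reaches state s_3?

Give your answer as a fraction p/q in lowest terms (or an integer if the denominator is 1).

Answer: 3

Derivation:
Let h_i = expected steps to first reach s_3 from state i.
Boundary: h_s_3 = 0.
First-step equations for the other states:
  h_s_1 = 1 + 2/9*h_s_1 + 2/9*h_s_2 + 5/9*h_s_3
  h_s_2 = 1 + 7/9*h_s_1 + 1/9*h_s_2 + 1/9*h_s_3

Substituting h_s_3 = 0 and rearranging gives the linear system (I - Q) h = 1:
  [7/9, -2/9] . (h_s_1, h_s_2) = 1
  [-7/9, 8/9] . (h_s_1, h_s_2) = 1

Solving yields:
  h_s_1 = 15/7
  h_s_2 = 3

Starting state is s_2, so the expected hitting time is h_s_2 = 3.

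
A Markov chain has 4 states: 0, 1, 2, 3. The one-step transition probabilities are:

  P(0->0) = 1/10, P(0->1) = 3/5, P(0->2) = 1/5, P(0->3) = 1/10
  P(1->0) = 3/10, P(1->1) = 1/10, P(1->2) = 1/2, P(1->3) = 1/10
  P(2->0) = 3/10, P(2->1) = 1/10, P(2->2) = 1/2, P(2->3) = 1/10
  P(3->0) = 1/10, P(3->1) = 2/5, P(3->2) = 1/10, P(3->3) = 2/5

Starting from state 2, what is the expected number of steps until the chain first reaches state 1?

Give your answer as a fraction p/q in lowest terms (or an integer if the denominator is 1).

Let h_i = expected steps to first reach 1 from state i.
Boundary: h_1 = 0.
First-step equations for the other states:
  h_0 = 1 + 1/10*h_0 + 3/5*h_1 + 1/5*h_2 + 1/10*h_3
  h_2 = 1 + 3/10*h_0 + 1/10*h_1 + 1/2*h_2 + 1/10*h_3
  h_3 = 1 + 1/10*h_0 + 2/5*h_1 + 1/10*h_2 + 2/5*h_3

Substituting h_1 = 0 and rearranging gives the linear system (I - Q) h = 1:
  [9/10, -1/5, -1/10] . (h_0, h_2, h_3) = 1
  [-3/10, 1/2, -1/10] . (h_0, h_2, h_3) = 1
  [-1/10, -1/10, 3/5] . (h_0, h_2, h_3) = 1

Solving yields:
  h_0 = 98/43
  h_2 = 168/43
  h_3 = 116/43

Starting state is 2, so the expected hitting time is h_2 = 168/43.

Answer: 168/43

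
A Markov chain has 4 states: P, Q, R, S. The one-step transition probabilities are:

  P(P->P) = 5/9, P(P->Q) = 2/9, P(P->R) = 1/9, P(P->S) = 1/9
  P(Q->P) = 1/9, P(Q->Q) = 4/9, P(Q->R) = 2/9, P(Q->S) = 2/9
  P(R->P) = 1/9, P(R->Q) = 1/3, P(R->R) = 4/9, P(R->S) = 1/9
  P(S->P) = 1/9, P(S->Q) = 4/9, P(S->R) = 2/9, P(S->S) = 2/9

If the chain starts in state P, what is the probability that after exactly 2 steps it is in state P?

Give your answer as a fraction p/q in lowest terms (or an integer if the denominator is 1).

Answer: 29/81

Derivation:
Computing P^2 by repeated multiplication:
P^1 =
  P: [5/9, 2/9, 1/9, 1/9]
  Q: [1/9, 4/9, 2/9, 2/9]
  R: [1/9, 1/3, 4/9, 1/9]
  S: [1/9, 4/9, 2/9, 2/9]
P^2 =
  P: [29/81, 25/81, 5/27, 4/27]
  Q: [13/81, 32/81, 7/27, 5/27]
  R: [13/81, 10/27, 25/81, 13/81]
  S: [13/81, 32/81, 7/27, 5/27]

(P^2)[P -> P] = 29/81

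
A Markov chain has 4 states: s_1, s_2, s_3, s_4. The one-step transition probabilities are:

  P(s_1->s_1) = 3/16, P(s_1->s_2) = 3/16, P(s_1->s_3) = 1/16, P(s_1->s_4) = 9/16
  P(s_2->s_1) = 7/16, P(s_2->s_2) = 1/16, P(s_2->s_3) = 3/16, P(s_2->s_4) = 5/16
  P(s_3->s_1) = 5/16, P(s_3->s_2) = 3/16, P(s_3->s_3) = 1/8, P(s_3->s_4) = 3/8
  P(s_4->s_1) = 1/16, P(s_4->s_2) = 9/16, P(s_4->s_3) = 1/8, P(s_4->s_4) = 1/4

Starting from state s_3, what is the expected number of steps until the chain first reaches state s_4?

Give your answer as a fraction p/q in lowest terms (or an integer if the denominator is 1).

Answer: 288/121

Derivation:
Let h_i = expected steps to first reach s_4 from state i.
Boundary: h_s_4 = 0.
First-step equations for the other states:
  h_s_1 = 1 + 3/16*h_s_1 + 3/16*h_s_2 + 1/16*h_s_3 + 9/16*h_s_4
  h_s_2 = 1 + 7/16*h_s_1 + 1/16*h_s_2 + 3/16*h_s_3 + 5/16*h_s_4
  h_s_3 = 1 + 5/16*h_s_1 + 3/16*h_s_2 + 1/8*h_s_3 + 3/8*h_s_4

Substituting h_s_4 = 0 and rearranging gives the linear system (I - Q) h = 1:
  [13/16, -3/16, -1/16] . (h_s_1, h_s_2, h_s_3) = 1
  [-7/16, 15/16, -3/16] . (h_s_1, h_s_2, h_s_3) = 1
  [-5/16, -3/16, 7/8] . (h_s_1, h_s_2, h_s_3) = 1

Solving yields:
  h_s_1 = 240/121
  h_s_2 = 896/363
  h_s_3 = 288/121

Starting state is s_3, so the expected hitting time is h_s_3 = 288/121.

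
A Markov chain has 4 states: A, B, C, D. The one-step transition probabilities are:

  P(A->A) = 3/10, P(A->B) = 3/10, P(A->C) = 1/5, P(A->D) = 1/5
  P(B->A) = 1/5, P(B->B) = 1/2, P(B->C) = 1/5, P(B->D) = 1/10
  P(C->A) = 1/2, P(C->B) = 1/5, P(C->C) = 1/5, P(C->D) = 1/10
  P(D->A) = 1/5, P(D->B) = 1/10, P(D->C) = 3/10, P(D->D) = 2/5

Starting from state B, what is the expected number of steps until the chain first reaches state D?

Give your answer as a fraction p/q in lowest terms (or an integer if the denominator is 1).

Let h_i = expected steps to first reach D from state i.
Boundary: h_D = 0.
First-step equations for the other states:
  h_A = 1 + 3/10*h_A + 3/10*h_B + 1/5*h_C + 1/5*h_D
  h_B = 1 + 1/5*h_A + 1/2*h_B + 1/5*h_C + 1/10*h_D
  h_C = 1 + 1/2*h_A + 1/5*h_B + 1/5*h_C + 1/10*h_D

Substituting h_D = 0 and rearranging gives the linear system (I - Q) h = 1:
  [7/10, -3/10, -1/5] . (h_A, h_B, h_C) = 1
  [-1/5, 1/2, -1/5] . (h_A, h_B, h_C) = 1
  [-1/2, -1/5, 4/5] . (h_A, h_B, h_C) = 1

Solving yields:
  h_A = 200/29
  h_B = 225/29
  h_C = 15/2

Starting state is B, so the expected hitting time is h_B = 225/29.

Answer: 225/29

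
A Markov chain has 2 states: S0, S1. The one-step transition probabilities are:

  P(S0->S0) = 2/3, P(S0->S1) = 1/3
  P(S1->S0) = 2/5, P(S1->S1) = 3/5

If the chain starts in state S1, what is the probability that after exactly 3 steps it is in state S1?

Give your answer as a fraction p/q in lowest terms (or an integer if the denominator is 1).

Computing P^3 by repeated multiplication:
P^1 =
  S0: [2/3, 1/3]
  S1: [2/5, 3/5]
P^2 =
  S0: [26/45, 19/45]
  S1: [38/75, 37/75]
P^3 =
  S0: [374/675, 301/675]
  S1: [602/1125, 523/1125]

(P^3)[S1 -> S1] = 523/1125

Answer: 523/1125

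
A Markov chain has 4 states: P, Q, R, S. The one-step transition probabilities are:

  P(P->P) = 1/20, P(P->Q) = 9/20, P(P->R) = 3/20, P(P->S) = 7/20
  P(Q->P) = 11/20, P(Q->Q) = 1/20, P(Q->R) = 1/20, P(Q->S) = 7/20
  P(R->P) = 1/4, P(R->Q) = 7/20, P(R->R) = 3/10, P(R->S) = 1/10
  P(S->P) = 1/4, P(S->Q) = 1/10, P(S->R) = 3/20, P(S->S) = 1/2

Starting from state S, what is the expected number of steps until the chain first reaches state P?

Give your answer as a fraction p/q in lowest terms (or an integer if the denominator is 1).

Let h_i = expected steps to first reach P from state i.
Boundary: h_P = 0.
First-step equations for the other states:
  h_Q = 1 + 11/20*h_P + 1/20*h_Q + 1/20*h_R + 7/20*h_S
  h_R = 1 + 1/4*h_P + 7/20*h_Q + 3/10*h_R + 1/10*h_S
  h_S = 1 + 1/4*h_P + 1/10*h_Q + 3/20*h_R + 1/2*h_S

Substituting h_P = 0 and rearranging gives the linear system (I - Q) h = 1:
  [19/20, -1/20, -7/20] . (h_Q, h_R, h_S) = 1
  [-7/20, 7/10, -1/10] . (h_Q, h_R, h_S) = 1
  [-1/10, -3/20, 1/2] . (h_Q, h_R, h_S) = 1

Solving yields:
  h_Q = 5300/2129
  h_R = 6740/2129
  h_S = 7340/2129

Starting state is S, so the expected hitting time is h_S = 7340/2129.

Answer: 7340/2129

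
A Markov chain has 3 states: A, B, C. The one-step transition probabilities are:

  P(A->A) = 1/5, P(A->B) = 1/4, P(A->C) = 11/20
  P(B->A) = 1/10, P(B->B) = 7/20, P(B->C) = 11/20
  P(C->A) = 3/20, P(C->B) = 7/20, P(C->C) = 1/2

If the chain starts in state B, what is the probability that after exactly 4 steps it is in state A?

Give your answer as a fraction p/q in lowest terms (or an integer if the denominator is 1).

Answer: 22429/160000

Derivation:
Computing P^4 by repeated multiplication:
P^1 =
  A: [1/5, 1/4, 11/20]
  B: [1/10, 7/20, 11/20]
  C: [3/20, 7/20, 1/2]
P^2 =
  A: [59/400, 33/100, 209/400]
  B: [11/80, 17/50, 209/400]
  C: [7/50, 67/200, 21/40]
P^3 =
  A: [1127/8000, 1341/4000, 4191/8000]
  B: [1119/8000, 269/800, 4191/8000]
  C: [561/4000, 42/125, 419/800]
P^4 =
  A: [4489/32000, 26873/80000, 83809/160000]
  B: [22429/160000, 26881/80000, 83809/160000]
  C: [11217/80000, 13439/40000, 8381/16000]

(P^4)[B -> A] = 22429/160000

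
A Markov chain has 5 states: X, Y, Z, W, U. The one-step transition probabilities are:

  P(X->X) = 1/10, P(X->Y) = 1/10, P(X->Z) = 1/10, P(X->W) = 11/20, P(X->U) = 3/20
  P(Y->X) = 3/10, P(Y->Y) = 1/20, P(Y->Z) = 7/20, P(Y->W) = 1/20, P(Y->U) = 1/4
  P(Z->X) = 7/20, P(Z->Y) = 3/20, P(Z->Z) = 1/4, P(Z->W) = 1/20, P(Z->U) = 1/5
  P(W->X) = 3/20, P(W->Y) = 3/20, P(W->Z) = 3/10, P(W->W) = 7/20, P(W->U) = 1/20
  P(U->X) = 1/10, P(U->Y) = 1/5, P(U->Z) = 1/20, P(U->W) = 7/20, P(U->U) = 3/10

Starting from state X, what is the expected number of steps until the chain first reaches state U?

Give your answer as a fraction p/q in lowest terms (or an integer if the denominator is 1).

Let h_i = expected steps to first reach U from state i.
Boundary: h_U = 0.
First-step equations for the other states:
  h_X = 1 + 1/10*h_X + 1/10*h_Y + 1/10*h_Z + 11/20*h_W + 3/20*h_U
  h_Y = 1 + 3/10*h_X + 1/20*h_Y + 7/20*h_Z + 1/20*h_W + 1/4*h_U
  h_Z = 1 + 7/20*h_X + 3/20*h_Y + 1/4*h_Z + 1/20*h_W + 1/5*h_U
  h_W = 1 + 3/20*h_X + 3/20*h_Y + 3/10*h_Z + 7/20*h_W + 1/20*h_U

Substituting h_U = 0 and rearranging gives the linear system (I - Q) h = 1:
  [9/10, -1/10, -1/10, -11/20] . (h_X, h_Y, h_Z, h_W) = 1
  [-3/10, 19/20, -7/20, -1/20] . (h_X, h_Y, h_Z, h_W) = 1
  [-7/20, -3/20, 3/4, -1/20] . (h_X, h_Y, h_Z, h_W) = 1
  [-3/20, -3/20, -3/10, 13/20] . (h_X, h_Y, h_Z, h_W) = 1

Solving yields:
  h_X = 17360/2467
  h_Y = 162640/27137
  h_Z = 171320/27137
  h_W = 202420/27137

Starting state is X, so the expected hitting time is h_X = 17360/2467.

Answer: 17360/2467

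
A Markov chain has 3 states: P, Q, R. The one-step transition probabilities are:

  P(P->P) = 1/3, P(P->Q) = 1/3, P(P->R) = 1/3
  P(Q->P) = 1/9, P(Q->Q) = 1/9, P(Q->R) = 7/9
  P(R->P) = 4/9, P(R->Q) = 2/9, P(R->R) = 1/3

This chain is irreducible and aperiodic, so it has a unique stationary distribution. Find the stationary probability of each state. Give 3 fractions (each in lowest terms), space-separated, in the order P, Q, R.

Answer: 34/103 24/103 45/103

Derivation:
The stationary distribution satisfies pi = pi * P, i.e.:
  pi_P = 1/3*pi_P + 1/9*pi_Q + 4/9*pi_R
  pi_Q = 1/3*pi_P + 1/9*pi_Q + 2/9*pi_R
  pi_R = 1/3*pi_P + 7/9*pi_Q + 1/3*pi_R
with normalization: pi_P + pi_Q + pi_R = 1.

Using the first 2 balance equations plus normalization, the linear system A*pi = b is:
  [-2/3, 1/9, 4/9] . pi = 0
  [1/3, -8/9, 2/9] . pi = 0
  [1, 1, 1] . pi = 1

Solving yields:
  pi_P = 34/103
  pi_Q = 24/103
  pi_R = 45/103

Verification (pi * P):
  34/103*1/3 + 24/103*1/9 + 45/103*4/9 = 34/103 = pi_P  (ok)
  34/103*1/3 + 24/103*1/9 + 45/103*2/9 = 24/103 = pi_Q  (ok)
  34/103*1/3 + 24/103*7/9 + 45/103*1/3 = 45/103 = pi_R  (ok)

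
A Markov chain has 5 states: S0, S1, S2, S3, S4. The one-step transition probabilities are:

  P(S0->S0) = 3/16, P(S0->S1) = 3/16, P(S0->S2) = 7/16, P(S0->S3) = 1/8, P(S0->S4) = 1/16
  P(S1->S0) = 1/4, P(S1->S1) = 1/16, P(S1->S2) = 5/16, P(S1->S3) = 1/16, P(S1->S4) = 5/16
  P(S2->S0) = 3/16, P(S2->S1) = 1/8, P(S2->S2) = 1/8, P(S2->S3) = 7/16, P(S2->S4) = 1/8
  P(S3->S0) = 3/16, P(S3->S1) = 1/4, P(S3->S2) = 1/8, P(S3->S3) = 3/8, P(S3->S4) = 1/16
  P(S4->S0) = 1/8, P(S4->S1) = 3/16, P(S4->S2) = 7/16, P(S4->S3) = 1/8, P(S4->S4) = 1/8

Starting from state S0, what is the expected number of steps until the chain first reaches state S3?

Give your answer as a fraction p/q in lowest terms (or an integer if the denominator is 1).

Let h_i = expected steps to first reach S3 from state i.
Boundary: h_S3 = 0.
First-step equations for the other states:
  h_S0 = 1 + 3/16*h_S0 + 3/16*h_S1 + 7/16*h_S2 + 1/8*h_S3 + 1/16*h_S4
  h_S1 = 1 + 1/4*h_S0 + 1/16*h_S1 + 5/16*h_S2 + 1/16*h_S3 + 5/16*h_S4
  h_S2 = 1 + 3/16*h_S0 + 1/8*h_S1 + 1/8*h_S2 + 7/16*h_S3 + 1/8*h_S4
  h_S4 = 1 + 1/8*h_S0 + 3/16*h_S1 + 7/16*h_S2 + 1/8*h_S3 + 1/8*h_S4

Substituting h_S3 = 0 and rearranging gives the linear system (I - Q) h = 1:
  [13/16, -3/16, -7/16, -1/16] . (h_S0, h_S1, h_S2, h_S4) = 1
  [-1/4, 15/16, -5/16, -5/16] . (h_S0, h_S1, h_S2, h_S4) = 1
  [-3/16, -1/8, 7/8, -1/8] . (h_S0, h_S1, h_S2, h_S4) = 1
  [-1/8, -3/16, -7/16, 7/8] . (h_S0, h_S1, h_S2, h_S4) = 1

Solving yields:
  h_S0 = 376/81
  h_S1 = 407/81
  h_S2 = 95/27
  h_S4 = 376/81

Starting state is S0, so the expected hitting time is h_S0 = 376/81.

Answer: 376/81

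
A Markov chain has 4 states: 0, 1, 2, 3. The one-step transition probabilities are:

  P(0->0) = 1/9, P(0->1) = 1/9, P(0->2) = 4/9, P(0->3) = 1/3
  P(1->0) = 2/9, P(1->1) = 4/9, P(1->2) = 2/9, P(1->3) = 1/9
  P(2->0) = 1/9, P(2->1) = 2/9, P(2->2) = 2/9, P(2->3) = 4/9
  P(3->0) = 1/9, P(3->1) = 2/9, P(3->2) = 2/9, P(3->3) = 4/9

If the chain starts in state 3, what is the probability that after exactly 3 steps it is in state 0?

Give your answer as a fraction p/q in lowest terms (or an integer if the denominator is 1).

Answer: 34/243

Derivation:
Computing P^3 by repeated multiplication:
P^1 =
  0: [1/9, 1/9, 4/9, 1/3]
  1: [2/9, 4/9, 2/9, 1/9]
  2: [1/9, 2/9, 2/9, 4/9]
  3: [1/9, 2/9, 2/9, 4/9]
P^2 =
  0: [10/81, 19/81, 20/81, 32/81]
  1: [13/81, 8/27, 22/81, 22/81]
  2: [11/81, 7/27, 20/81, 29/81]
  3: [11/81, 7/27, 20/81, 29/81]
P^3 =
  0: [100/729, 190/729, 182/729, 257/729]
  1: [35/243, 197/729, 188/729, 239/729]
  2: [34/243, 193/729, 184/729, 250/729]
  3: [34/243, 193/729, 184/729, 250/729]

(P^3)[3 -> 0] = 34/243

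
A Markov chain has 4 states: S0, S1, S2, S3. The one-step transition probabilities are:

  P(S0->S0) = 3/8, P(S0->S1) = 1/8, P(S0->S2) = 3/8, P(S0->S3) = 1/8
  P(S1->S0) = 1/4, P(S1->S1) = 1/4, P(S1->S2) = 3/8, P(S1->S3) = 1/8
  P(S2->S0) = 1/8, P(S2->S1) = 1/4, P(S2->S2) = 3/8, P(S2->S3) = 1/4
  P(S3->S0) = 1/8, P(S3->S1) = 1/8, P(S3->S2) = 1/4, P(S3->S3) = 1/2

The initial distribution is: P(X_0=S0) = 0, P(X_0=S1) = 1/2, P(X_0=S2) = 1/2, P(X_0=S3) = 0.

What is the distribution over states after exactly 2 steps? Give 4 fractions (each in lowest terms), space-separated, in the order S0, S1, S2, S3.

Answer: 13/64 13/64 45/128 31/128

Derivation:
Propagating the distribution step by step (d_{t+1} = d_t * P):
d_0 = (S0=0, S1=1/2, S2=1/2, S3=0)
  d_1[S0] = 0*3/8 + 1/2*1/4 + 1/2*1/8 + 0*1/8 = 3/16
  d_1[S1] = 0*1/8 + 1/2*1/4 + 1/2*1/4 + 0*1/8 = 1/4
  d_1[S2] = 0*3/8 + 1/2*3/8 + 1/2*3/8 + 0*1/4 = 3/8
  d_1[S3] = 0*1/8 + 1/2*1/8 + 1/2*1/4 + 0*1/2 = 3/16
d_1 = (S0=3/16, S1=1/4, S2=3/8, S3=3/16)
  d_2[S0] = 3/16*3/8 + 1/4*1/4 + 3/8*1/8 + 3/16*1/8 = 13/64
  d_2[S1] = 3/16*1/8 + 1/4*1/4 + 3/8*1/4 + 3/16*1/8 = 13/64
  d_2[S2] = 3/16*3/8 + 1/4*3/8 + 3/8*3/8 + 3/16*1/4 = 45/128
  d_2[S3] = 3/16*1/8 + 1/4*1/8 + 3/8*1/4 + 3/16*1/2 = 31/128
d_2 = (S0=13/64, S1=13/64, S2=45/128, S3=31/128)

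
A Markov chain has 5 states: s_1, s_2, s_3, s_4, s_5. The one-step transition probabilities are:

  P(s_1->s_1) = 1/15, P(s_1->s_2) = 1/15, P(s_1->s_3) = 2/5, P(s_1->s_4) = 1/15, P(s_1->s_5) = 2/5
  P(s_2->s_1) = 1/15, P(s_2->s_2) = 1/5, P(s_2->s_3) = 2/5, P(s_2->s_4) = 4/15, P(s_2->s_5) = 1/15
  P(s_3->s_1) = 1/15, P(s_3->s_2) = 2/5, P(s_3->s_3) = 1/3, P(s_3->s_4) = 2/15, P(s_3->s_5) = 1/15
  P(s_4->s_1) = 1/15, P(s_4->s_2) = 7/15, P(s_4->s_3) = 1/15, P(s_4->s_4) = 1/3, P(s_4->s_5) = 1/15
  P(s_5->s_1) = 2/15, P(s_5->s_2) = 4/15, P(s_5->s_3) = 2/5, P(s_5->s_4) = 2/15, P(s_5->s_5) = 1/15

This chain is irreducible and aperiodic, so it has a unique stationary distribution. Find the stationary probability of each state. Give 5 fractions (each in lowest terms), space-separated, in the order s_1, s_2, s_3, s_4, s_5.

Answer: 4/55 1853/5885 33/107 114/535 1/11

Derivation:
The stationary distribution satisfies pi = pi * P, i.e.:
  pi_s_1 = 1/15*pi_s_1 + 1/15*pi_s_2 + 1/15*pi_s_3 + 1/15*pi_s_4 + 2/15*pi_s_5
  pi_s_2 = 1/15*pi_s_1 + 1/5*pi_s_2 + 2/5*pi_s_3 + 7/15*pi_s_4 + 4/15*pi_s_5
  pi_s_3 = 2/5*pi_s_1 + 2/5*pi_s_2 + 1/3*pi_s_3 + 1/15*pi_s_4 + 2/5*pi_s_5
  pi_s_4 = 1/15*pi_s_1 + 4/15*pi_s_2 + 2/15*pi_s_3 + 1/3*pi_s_4 + 2/15*pi_s_5
  pi_s_5 = 2/5*pi_s_1 + 1/15*pi_s_2 + 1/15*pi_s_3 + 1/15*pi_s_4 + 1/15*pi_s_5
with normalization: pi_s_1 + pi_s_2 + pi_s_3 + pi_s_4 + pi_s_5 = 1.

Using the first 4 balance equations plus normalization, the linear system A*pi = b is:
  [-14/15, 1/15, 1/15, 1/15, 2/15] . pi = 0
  [1/15, -4/5, 2/5, 7/15, 4/15] . pi = 0
  [2/5, 2/5, -2/3, 1/15, 2/5] . pi = 0
  [1/15, 4/15, 2/15, -2/3, 2/15] . pi = 0
  [1, 1, 1, 1, 1] . pi = 1

Solving yields:
  pi_s_1 = 4/55
  pi_s_2 = 1853/5885
  pi_s_3 = 33/107
  pi_s_4 = 114/535
  pi_s_5 = 1/11

Verification (pi * P):
  4/55*1/15 + 1853/5885*1/15 + 33/107*1/15 + 114/535*1/15 + 1/11*2/15 = 4/55 = pi_s_1  (ok)
  4/55*1/15 + 1853/5885*1/5 + 33/107*2/5 + 114/535*7/15 + 1/11*4/15 = 1853/5885 = pi_s_2  (ok)
  4/55*2/5 + 1853/5885*2/5 + 33/107*1/3 + 114/535*1/15 + 1/11*2/5 = 33/107 = pi_s_3  (ok)
  4/55*1/15 + 1853/5885*4/15 + 33/107*2/15 + 114/535*1/3 + 1/11*2/15 = 114/535 = pi_s_4  (ok)
  4/55*2/5 + 1853/5885*1/15 + 33/107*1/15 + 114/535*1/15 + 1/11*1/15 = 1/11 = pi_s_5  (ok)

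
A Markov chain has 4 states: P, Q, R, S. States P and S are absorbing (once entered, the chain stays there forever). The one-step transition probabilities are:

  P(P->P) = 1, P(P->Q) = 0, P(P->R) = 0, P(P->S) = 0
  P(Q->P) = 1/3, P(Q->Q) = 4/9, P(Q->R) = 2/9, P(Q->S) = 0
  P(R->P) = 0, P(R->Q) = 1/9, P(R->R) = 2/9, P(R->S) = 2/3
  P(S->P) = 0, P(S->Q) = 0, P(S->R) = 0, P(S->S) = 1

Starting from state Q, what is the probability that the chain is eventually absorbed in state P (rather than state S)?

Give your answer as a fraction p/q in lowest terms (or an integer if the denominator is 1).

Let a_i = P(absorbed in P | start in state i).
Boundary conditions: a_P = 1, a_S = 0.
For each transient state i, a_i = sum_j P(i->j) * a_j:
  a_Q = 1/3*a_P + 4/9*a_Q + 2/9*a_R + 0*a_S
  a_R = 0*a_P + 1/9*a_Q + 2/9*a_R + 2/3*a_S

Substituting a_P = 1 and a_S = 0, rearrange to (I - Q) a = r where r[i] = P(i -> P):
  [5/9, -2/9] . (a_Q, a_R) = 1/3
  [-1/9, 7/9] . (a_Q, a_R) = 0

Solving yields:
  a_Q = 7/11
  a_R = 1/11

Starting state is Q, so the absorption probability is a_Q = 7/11.

Answer: 7/11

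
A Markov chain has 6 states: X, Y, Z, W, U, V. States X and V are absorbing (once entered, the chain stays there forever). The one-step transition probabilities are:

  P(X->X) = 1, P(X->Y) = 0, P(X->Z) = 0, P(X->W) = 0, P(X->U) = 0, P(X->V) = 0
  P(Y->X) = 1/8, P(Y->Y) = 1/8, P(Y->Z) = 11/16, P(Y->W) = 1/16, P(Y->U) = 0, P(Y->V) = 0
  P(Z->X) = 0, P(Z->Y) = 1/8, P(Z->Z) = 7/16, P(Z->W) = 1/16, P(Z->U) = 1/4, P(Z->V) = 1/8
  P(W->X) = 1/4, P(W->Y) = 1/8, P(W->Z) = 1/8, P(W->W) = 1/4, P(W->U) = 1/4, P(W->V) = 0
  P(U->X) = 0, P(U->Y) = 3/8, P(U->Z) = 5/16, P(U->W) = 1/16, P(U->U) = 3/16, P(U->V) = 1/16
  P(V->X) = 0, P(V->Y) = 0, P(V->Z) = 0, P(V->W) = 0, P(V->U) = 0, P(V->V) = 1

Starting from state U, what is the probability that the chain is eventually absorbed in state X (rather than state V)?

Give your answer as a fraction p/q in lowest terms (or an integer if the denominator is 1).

Let a_i = P(absorbed in X | start in state i).
Boundary conditions: a_X = 1, a_V = 0.
For each transient state i, a_i = sum_j P(i->j) * a_j:
  a_Y = 1/8*a_X + 1/8*a_Y + 11/16*a_Z + 1/16*a_W + 0*a_U + 0*a_V
  a_Z = 0*a_X + 1/8*a_Y + 7/16*a_Z + 1/16*a_W + 1/4*a_U + 1/8*a_V
  a_W = 1/4*a_X + 1/8*a_Y + 1/8*a_Z + 1/4*a_W + 1/4*a_U + 0*a_V
  a_U = 0*a_X + 3/8*a_Y + 5/16*a_Z + 1/16*a_W + 3/16*a_U + 1/16*a_V

Substituting a_X = 1 and a_V = 0, rearrange to (I - Q) a = r where r[i] = P(i -> X):
  [7/8, -11/16, -1/16, 0] . (a_Y, a_Z, a_W, a_U) = 1/8
  [-1/8, 9/16, -1/16, -1/4] . (a_Y, a_Z, a_W, a_U) = 0
  [-1/8, -1/8, 3/4, -1/4] . (a_Y, a_Z, a_W, a_U) = 1/4
  [-3/8, -5/16, -1/16, 13/16] . (a_Y, a_Z, a_W, a_U) = 0

Solving yields:
  a_Y = 821/1834
  a_Z = 613/1834
  a_W = 1083/1834
  a_U = 349/917

Starting state is U, so the absorption probability is a_U = 349/917.

Answer: 349/917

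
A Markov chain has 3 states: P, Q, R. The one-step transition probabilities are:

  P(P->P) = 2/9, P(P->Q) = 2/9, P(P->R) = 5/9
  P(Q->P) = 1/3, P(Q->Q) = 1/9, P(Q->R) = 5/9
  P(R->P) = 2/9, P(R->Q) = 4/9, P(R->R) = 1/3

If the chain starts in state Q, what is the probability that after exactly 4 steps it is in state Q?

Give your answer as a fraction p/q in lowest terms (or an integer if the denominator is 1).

Computing P^4 by repeated multiplication:
P^1 =
  P: [2/9, 2/9, 5/9]
  Q: [1/3, 1/9, 5/9]
  R: [2/9, 4/9, 1/3]
P^2 =
  P: [20/81, 26/81, 35/81]
  Q: [19/81, 1/3, 35/81]
  R: [22/81, 20/81, 13/27]
P^3 =
  P: [188/729, 206/729, 335/729]
  Q: [7/27, 205/729, 335/729]
  R: [182/729, 220/729, 109/243]
P^4 =
  P: [1664/6561, 1922/6561, 2975/6561]
  Q: [1663/6561, 641/2187, 2975/6561]
  R: [1678/6561, 1892/6561, 997/2187]

(P^4)[Q -> Q] = 641/2187

Answer: 641/2187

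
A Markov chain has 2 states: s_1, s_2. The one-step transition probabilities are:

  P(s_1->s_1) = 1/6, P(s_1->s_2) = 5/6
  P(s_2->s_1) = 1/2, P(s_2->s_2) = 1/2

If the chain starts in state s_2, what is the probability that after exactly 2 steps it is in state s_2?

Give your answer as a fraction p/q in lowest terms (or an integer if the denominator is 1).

Computing P^2 by repeated multiplication:
P^1 =
  s_1: [1/6, 5/6]
  s_2: [1/2, 1/2]
P^2 =
  s_1: [4/9, 5/9]
  s_2: [1/3, 2/3]

(P^2)[s_2 -> s_2] = 2/3

Answer: 2/3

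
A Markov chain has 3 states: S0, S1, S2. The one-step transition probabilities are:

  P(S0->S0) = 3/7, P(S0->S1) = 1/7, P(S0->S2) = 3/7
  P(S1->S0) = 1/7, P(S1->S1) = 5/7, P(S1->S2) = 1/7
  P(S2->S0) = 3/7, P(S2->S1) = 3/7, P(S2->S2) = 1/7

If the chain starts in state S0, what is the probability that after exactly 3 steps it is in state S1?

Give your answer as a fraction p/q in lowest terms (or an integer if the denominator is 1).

Computing P^3 by repeated multiplication:
P^1 =
  S0: [3/7, 1/7, 3/7]
  S1: [1/7, 5/7, 1/7]
  S2: [3/7, 3/7, 1/7]
P^2 =
  S0: [19/49, 17/49, 13/49]
  S1: [11/49, 29/49, 9/49]
  S2: [15/49, 3/7, 13/49]
P^3 =
  S0: [113/343, 143/343, 87/343]
  S1: [89/343, 183/343, 71/343]
  S2: [15/49, 159/343, 79/343]

(P^3)[S0 -> S1] = 143/343

Answer: 143/343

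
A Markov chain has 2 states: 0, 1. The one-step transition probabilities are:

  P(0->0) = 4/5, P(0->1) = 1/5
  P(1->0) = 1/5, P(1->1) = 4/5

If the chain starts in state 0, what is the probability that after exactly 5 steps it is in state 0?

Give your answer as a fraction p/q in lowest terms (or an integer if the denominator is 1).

Computing P^5 by repeated multiplication:
P^1 =
  0: [4/5, 1/5]
  1: [1/5, 4/5]
P^2 =
  0: [17/25, 8/25]
  1: [8/25, 17/25]
P^3 =
  0: [76/125, 49/125]
  1: [49/125, 76/125]
P^4 =
  0: [353/625, 272/625]
  1: [272/625, 353/625]
P^5 =
  0: [1684/3125, 1441/3125]
  1: [1441/3125, 1684/3125]

(P^5)[0 -> 0] = 1684/3125

Answer: 1684/3125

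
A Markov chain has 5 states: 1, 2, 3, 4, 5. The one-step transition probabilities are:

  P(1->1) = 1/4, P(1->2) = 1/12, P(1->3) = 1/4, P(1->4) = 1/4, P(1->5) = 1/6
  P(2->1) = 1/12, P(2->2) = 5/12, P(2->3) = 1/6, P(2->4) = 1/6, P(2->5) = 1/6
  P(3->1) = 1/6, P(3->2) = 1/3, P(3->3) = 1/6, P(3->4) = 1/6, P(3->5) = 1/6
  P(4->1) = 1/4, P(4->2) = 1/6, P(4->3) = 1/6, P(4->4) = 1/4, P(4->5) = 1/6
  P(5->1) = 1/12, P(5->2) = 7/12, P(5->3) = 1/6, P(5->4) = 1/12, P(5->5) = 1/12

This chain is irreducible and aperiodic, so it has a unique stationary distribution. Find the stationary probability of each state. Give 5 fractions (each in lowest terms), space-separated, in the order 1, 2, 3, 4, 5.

The stationary distribution satisfies pi = pi * P, i.e.:
  pi_1 = 1/4*pi_1 + 1/12*pi_2 + 1/6*pi_3 + 1/4*pi_4 + 1/12*pi_5
  pi_2 = 1/12*pi_1 + 5/12*pi_2 + 1/3*pi_3 + 1/6*pi_4 + 7/12*pi_5
  pi_3 = 1/4*pi_1 + 1/6*pi_2 + 1/6*pi_3 + 1/6*pi_4 + 1/6*pi_5
  pi_4 = 1/4*pi_1 + 1/6*pi_2 + 1/6*pi_3 + 1/4*pi_4 + 1/12*pi_5
  pi_5 = 1/6*pi_1 + 1/6*pi_2 + 1/6*pi_3 + 1/6*pi_4 + 1/12*pi_5
with normalization: pi_1 + pi_2 + pi_3 + pi_4 + pi_5 = 1.

Using the first 4 balance equations plus normalization, the linear system A*pi = b is:
  [-3/4, 1/12, 1/6, 1/4, 1/12] . pi = 0
  [1/12, -7/12, 1/3, 1/6, 7/12] . pi = 0
  [1/4, 1/6, -5/6, 1/6, 1/6] . pi = 0
  [1/4, 1/6, 1/6, -3/4, 1/12] . pi = 0
  [1, 1, 1, 1, 1] . pi = 1

Solving yields:
  pi_1 = 2578/16705
  pi_2 = 1104/3341
  pi_3 = 2999/16705
  pi_4 = 3038/16705
  pi_5 = 2/13

Verification (pi * P):
  2578/16705*1/4 + 1104/3341*1/12 + 2999/16705*1/6 + 3038/16705*1/4 + 2/13*1/12 = 2578/16705 = pi_1  (ok)
  2578/16705*1/12 + 1104/3341*5/12 + 2999/16705*1/3 + 3038/16705*1/6 + 2/13*7/12 = 1104/3341 = pi_2  (ok)
  2578/16705*1/4 + 1104/3341*1/6 + 2999/16705*1/6 + 3038/16705*1/6 + 2/13*1/6 = 2999/16705 = pi_3  (ok)
  2578/16705*1/4 + 1104/3341*1/6 + 2999/16705*1/6 + 3038/16705*1/4 + 2/13*1/12 = 3038/16705 = pi_4  (ok)
  2578/16705*1/6 + 1104/3341*1/6 + 2999/16705*1/6 + 3038/16705*1/6 + 2/13*1/12 = 2/13 = pi_5  (ok)

Answer: 2578/16705 1104/3341 2999/16705 3038/16705 2/13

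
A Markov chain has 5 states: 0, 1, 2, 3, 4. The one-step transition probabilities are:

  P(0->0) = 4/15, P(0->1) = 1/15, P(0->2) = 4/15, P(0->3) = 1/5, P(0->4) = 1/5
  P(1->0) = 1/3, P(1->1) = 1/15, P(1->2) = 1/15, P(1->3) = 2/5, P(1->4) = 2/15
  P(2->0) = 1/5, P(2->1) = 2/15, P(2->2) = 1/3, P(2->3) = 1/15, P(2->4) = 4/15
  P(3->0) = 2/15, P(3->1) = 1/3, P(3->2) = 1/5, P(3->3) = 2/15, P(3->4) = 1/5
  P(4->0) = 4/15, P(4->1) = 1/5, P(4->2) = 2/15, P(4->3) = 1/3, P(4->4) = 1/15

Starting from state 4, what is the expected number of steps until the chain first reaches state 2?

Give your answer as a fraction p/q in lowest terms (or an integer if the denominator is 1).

Answer: 16980/2909

Derivation:
Let h_i = expected steps to first reach 2 from state i.
Boundary: h_2 = 0.
First-step equations for the other states:
  h_0 = 1 + 4/15*h_0 + 1/15*h_1 + 4/15*h_2 + 1/5*h_3 + 1/5*h_4
  h_1 = 1 + 1/3*h_0 + 1/15*h_1 + 1/15*h_2 + 2/5*h_3 + 2/15*h_4
  h_3 = 1 + 2/15*h_0 + 1/3*h_1 + 1/5*h_2 + 2/15*h_3 + 1/5*h_4
  h_4 = 1 + 4/15*h_0 + 1/5*h_1 + 2/15*h_2 + 1/3*h_3 + 1/15*h_4

Substituting h_2 = 0 and rearranging gives the linear system (I - Q) h = 1:
  [11/15, -1/15, -1/5, -1/5] . (h_0, h_1, h_3, h_4) = 1
  [-1/3, 14/15, -2/5, -2/15] . (h_0, h_1, h_3, h_4) = 1
  [-2/15, -1/3, 13/15, -1/5] . (h_0, h_1, h_3, h_4) = 1
  [-4/15, -1/5, -1/3, 14/15] . (h_0, h_1, h_3, h_4) = 1

Solving yields:
  h_0 = 14685/2909
  h_1 = 71235/11636
  h_3 = 65535/11636
  h_4 = 16980/2909

Starting state is 4, so the expected hitting time is h_4 = 16980/2909.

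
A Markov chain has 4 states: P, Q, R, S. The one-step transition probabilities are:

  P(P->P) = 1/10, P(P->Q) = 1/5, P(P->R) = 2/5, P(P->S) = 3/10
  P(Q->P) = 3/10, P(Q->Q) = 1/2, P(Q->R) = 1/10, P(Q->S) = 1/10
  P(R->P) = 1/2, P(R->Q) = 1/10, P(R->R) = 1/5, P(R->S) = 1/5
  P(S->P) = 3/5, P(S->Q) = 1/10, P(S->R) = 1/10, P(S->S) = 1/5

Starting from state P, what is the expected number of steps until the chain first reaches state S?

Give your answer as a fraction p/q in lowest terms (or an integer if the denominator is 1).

Answer: 810/181

Derivation:
Let h_i = expected steps to first reach S from state i.
Boundary: h_S = 0.
First-step equations for the other states:
  h_P = 1 + 1/10*h_P + 1/5*h_Q + 2/5*h_R + 3/10*h_S
  h_Q = 1 + 3/10*h_P + 1/2*h_Q + 1/10*h_R + 1/10*h_S
  h_R = 1 + 1/2*h_P + 1/10*h_Q + 1/5*h_R + 1/5*h_S

Substituting h_S = 0 and rearranging gives the linear system (I - Q) h = 1:
  [9/10, -1/5, -2/5] . (h_P, h_Q, h_R) = 1
  [-3/10, 1/2, -1/10] . (h_P, h_Q, h_R) = 1
  [-1/2, -1/10, 4/5] . (h_P, h_Q, h_R) = 1

Solving yields:
  h_P = 810/181
  h_Q = 1020/181
  h_R = 860/181

Starting state is P, so the expected hitting time is h_P = 810/181.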